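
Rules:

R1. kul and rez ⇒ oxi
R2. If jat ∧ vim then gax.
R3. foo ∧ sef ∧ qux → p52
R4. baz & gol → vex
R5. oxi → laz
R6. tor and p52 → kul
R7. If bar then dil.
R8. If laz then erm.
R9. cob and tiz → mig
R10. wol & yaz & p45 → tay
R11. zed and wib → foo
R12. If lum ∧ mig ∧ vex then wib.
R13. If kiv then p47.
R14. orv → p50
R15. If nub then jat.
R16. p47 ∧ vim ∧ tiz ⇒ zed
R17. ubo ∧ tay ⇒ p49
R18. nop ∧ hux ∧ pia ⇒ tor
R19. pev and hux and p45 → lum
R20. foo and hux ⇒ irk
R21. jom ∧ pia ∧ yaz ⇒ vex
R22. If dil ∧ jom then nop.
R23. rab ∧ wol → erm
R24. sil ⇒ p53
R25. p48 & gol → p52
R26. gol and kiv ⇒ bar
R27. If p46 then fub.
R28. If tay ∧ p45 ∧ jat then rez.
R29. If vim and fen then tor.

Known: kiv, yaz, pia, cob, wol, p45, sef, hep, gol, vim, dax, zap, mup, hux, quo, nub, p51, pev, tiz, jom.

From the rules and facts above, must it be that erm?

No

Forward chaining from the given facts derives: mig, tay, p47, jat, zed, lum, vex, bar, rez, gax, dil, wib, nop, foo, tor, irk.
Rules concluding erm: R8 needs laz; R23 needs rab — none of these are established.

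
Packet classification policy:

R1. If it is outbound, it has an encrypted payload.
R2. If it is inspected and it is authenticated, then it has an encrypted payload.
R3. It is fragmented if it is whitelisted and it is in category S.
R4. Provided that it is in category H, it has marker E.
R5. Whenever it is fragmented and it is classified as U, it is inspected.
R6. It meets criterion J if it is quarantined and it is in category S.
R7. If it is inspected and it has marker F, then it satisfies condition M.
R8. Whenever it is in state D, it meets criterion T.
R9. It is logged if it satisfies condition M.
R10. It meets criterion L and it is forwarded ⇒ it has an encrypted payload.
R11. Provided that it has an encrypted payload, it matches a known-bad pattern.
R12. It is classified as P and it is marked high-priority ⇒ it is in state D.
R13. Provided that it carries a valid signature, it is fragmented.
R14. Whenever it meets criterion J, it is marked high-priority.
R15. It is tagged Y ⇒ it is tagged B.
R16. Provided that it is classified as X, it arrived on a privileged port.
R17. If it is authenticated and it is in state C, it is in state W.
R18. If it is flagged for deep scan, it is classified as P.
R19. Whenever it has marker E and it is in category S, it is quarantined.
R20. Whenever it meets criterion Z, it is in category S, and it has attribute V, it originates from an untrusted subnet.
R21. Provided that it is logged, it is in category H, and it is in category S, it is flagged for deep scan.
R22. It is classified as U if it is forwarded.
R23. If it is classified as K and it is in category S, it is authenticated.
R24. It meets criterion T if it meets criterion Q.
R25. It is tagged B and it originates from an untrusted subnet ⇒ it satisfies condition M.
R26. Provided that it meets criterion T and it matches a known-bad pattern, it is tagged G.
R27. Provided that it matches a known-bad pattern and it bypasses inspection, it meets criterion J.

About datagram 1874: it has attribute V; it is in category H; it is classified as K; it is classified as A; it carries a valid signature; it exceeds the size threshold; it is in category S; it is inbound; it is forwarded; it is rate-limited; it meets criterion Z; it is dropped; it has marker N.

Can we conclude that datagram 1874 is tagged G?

Forward chaining from the given facts derives: has marker E, is fragmented, is quarantined, originates from an untrusted subnet, is classified as U, is authenticated, is inspected, meets criterion J, is marked high-priority, has an encrypted payload, matches a known-bad pattern.
The only rule concluding "it is tagged G" is R26, which needs "it meets criterion T"; that is never established.

No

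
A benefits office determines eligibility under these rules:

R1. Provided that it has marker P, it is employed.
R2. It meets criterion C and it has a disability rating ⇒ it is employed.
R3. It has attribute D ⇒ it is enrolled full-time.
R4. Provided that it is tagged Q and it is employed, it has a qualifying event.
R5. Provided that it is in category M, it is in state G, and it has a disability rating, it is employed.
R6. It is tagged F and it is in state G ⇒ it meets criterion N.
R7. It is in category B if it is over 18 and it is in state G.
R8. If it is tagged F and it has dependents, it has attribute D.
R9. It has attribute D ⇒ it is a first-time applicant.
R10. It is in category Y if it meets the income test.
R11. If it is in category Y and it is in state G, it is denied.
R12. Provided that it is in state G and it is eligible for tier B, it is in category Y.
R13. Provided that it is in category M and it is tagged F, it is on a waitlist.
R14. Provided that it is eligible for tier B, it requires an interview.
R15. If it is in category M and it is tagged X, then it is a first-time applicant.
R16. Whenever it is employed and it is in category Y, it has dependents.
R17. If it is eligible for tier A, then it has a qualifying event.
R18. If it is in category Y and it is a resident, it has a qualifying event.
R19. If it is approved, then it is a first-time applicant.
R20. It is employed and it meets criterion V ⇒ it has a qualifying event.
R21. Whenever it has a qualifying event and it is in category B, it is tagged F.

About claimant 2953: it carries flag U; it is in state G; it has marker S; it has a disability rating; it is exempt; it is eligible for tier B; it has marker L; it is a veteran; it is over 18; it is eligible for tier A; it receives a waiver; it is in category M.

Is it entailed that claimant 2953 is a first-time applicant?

By R5 (it is in category M, it is in state G, it has a disability rating): it is employed.
By R7 (it is over 18, it is in state G): it is in category B.
By R12 (it is in state G, it is eligible for tier B): it is in category Y.
By R16 (it is employed, it is in category Y): it has dependents.
By R17 (it is eligible for tier A): it has a qualifying event.
By R21 (it has a qualifying event, it is in category B): it is tagged F.
By R8 (it is tagged F, it has dependents): it has attribute D.
By R9 (it has attribute D): it is a first-time applicant.

Yes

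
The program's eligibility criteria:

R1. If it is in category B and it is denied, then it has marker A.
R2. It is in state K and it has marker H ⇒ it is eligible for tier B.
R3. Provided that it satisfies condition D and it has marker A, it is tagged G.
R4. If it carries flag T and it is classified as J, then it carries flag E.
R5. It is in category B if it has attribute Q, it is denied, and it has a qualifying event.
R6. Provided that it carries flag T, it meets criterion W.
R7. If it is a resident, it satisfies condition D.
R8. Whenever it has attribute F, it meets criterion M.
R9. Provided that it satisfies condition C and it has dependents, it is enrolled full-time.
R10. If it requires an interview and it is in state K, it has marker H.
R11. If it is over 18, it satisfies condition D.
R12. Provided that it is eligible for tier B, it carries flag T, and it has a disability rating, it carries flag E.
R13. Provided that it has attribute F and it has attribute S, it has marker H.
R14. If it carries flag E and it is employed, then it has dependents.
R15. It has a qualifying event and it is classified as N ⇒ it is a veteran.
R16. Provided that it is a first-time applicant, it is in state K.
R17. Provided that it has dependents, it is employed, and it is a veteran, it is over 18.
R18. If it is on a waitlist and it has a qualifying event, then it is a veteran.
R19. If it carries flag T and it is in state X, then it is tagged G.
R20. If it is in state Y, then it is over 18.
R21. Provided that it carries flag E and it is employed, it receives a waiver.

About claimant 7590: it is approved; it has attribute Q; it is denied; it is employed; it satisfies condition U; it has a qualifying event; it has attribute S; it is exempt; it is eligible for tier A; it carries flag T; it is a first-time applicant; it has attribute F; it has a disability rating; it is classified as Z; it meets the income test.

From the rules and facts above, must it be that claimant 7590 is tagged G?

No

Forward chaining from the given facts derives: is in category B, meets criterion W, meets criterion M, has marker H, is in state K, has marker A, is eligible for tier B, carries flag E, has dependents, receives a waiver.
Rules concluding "it is tagged G": R3 needs "it satisfies condition D"; R19 needs "it is in state X" — none of these are established.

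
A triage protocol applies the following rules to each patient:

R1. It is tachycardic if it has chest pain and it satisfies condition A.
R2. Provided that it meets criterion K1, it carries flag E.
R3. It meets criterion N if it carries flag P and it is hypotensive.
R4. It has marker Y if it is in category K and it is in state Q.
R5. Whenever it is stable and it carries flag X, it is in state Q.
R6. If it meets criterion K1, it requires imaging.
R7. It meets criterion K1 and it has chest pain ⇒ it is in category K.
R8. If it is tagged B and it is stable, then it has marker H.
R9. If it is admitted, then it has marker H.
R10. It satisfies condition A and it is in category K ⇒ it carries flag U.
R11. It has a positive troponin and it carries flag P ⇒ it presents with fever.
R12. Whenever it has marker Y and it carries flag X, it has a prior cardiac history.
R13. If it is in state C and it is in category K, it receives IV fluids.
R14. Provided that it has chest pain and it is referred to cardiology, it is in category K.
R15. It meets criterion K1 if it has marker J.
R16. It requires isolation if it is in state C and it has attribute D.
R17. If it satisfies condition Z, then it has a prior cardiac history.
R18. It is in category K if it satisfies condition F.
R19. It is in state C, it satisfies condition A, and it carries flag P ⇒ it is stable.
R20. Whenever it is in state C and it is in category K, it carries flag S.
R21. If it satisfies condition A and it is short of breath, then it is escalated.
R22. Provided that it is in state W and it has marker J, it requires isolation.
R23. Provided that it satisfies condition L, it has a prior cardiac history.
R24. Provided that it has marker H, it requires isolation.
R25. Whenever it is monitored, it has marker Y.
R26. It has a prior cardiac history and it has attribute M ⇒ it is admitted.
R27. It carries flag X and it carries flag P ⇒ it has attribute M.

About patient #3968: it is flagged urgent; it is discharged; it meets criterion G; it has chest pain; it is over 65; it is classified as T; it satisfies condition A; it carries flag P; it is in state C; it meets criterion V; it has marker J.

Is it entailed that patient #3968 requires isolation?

Forward chaining from the given facts derives: is tachycardic, meets criterion K1, is stable, carries flag E, requires imaging, is in category K, carries flag U, receives IV fluids, carries flag S.
Rules concluding "it requires isolation": R16 needs "it has attribute D"; R22 needs "it is in state W"; R24 needs "it has marker H" — none of these are established.

No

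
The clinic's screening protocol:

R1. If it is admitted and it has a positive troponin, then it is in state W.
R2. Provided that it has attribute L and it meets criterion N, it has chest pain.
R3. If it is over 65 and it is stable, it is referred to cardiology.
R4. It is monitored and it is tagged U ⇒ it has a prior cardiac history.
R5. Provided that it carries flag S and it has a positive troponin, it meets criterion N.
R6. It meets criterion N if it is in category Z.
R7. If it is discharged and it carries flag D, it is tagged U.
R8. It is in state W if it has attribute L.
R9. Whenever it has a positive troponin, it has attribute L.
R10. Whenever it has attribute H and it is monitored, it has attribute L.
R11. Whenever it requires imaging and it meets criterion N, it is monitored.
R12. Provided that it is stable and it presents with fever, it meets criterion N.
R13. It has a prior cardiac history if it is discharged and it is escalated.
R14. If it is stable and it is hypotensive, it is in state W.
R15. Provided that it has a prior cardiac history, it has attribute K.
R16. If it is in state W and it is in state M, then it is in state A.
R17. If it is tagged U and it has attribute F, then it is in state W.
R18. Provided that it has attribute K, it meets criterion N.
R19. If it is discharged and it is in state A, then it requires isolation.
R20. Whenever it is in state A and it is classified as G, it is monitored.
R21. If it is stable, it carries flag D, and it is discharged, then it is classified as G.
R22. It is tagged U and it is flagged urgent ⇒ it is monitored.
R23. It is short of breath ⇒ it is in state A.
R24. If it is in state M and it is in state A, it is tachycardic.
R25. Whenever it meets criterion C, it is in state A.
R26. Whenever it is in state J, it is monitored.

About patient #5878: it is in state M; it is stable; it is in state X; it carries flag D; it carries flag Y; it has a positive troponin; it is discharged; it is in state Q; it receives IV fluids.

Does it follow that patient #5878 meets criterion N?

By R7 (it is discharged, it carries flag D): it is tagged U.
By R9 (it has a positive troponin): it has attribute L.
By R21 (it is stable, it carries flag D, it is discharged): it is classified as G.
By R8 (it has attribute L): it is in state W.
By R16 (it is in state W, it is in state M): it is in state A.
By R20 (it is in state A, it is classified as G): it is monitored.
By R4 (it is monitored, it is tagged U): it has a prior cardiac history.
By R15 (it has a prior cardiac history): it has attribute K.
By R18 (it has attribute K): it meets criterion N.

Yes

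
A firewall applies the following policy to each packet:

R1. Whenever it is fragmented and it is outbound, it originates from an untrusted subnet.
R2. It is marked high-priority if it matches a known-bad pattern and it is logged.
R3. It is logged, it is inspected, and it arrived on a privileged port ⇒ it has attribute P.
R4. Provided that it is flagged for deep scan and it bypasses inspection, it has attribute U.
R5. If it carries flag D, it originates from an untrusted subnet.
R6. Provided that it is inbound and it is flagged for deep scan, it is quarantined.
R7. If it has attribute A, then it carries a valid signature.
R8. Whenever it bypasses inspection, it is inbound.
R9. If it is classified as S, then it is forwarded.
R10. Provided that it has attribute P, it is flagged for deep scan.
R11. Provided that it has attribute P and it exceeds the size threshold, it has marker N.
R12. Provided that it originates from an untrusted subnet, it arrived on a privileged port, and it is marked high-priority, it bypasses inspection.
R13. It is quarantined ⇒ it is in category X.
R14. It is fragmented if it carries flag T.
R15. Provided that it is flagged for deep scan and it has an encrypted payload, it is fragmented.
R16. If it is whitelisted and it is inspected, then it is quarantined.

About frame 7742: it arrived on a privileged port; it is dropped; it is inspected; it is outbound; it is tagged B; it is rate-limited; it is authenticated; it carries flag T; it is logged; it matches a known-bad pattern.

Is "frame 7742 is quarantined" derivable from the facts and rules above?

By R2 (it matches a known-bad pattern, it is logged): it is marked high-priority.
By R3 (it is logged, it is inspected, it arrived on a privileged port): it has attribute P.
By R10 (it has attribute P): it is flagged for deep scan.
By R14 (it carries flag T): it is fragmented.
By R1 (it is fragmented, it is outbound): it originates from an untrusted subnet.
By R12 (it originates from an untrusted subnet, it arrived on a privileged port, it is marked high-priority): it bypasses inspection.
By R8 (it bypasses inspection): it is inbound.
By R6 (it is inbound, it is flagged for deep scan): it is quarantined.

Yes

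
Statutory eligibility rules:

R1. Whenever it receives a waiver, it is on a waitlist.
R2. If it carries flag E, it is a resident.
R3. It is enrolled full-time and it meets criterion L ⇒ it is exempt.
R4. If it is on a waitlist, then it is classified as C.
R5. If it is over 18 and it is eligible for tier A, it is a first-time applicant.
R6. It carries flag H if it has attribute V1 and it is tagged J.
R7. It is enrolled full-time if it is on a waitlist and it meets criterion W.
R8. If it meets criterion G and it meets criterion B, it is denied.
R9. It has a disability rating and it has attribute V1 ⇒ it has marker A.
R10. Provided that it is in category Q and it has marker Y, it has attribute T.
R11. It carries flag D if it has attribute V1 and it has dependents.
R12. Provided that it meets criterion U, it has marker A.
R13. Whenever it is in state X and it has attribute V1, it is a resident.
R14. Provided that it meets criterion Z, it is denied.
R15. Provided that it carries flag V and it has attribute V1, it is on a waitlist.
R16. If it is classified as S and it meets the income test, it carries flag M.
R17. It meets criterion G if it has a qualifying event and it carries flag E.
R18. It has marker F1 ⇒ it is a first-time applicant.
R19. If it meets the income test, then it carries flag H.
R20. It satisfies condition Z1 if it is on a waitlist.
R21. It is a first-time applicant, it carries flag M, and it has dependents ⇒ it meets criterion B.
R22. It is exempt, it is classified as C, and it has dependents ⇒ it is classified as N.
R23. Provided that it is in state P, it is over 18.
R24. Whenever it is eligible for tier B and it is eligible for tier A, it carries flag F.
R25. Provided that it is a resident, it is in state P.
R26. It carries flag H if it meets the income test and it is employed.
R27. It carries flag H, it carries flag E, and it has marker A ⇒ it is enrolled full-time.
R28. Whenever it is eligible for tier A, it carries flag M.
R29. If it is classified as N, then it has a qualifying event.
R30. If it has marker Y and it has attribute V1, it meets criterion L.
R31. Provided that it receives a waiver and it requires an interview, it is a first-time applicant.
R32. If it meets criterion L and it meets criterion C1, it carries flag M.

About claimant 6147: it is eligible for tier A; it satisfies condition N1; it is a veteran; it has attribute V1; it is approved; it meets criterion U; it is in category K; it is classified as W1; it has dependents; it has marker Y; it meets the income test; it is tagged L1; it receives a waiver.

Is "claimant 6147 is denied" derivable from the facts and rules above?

No

Forward chaining from the given facts derives: is on a waitlist, is classified as C, carries flag D, has marker A, carries flag H, satisfies condition Z1, carries flag M, meets criterion L.
Rules concluding "it is denied": R8 needs "it meets criterion G"; R14 needs "it meets criterion Z" — none of these are established.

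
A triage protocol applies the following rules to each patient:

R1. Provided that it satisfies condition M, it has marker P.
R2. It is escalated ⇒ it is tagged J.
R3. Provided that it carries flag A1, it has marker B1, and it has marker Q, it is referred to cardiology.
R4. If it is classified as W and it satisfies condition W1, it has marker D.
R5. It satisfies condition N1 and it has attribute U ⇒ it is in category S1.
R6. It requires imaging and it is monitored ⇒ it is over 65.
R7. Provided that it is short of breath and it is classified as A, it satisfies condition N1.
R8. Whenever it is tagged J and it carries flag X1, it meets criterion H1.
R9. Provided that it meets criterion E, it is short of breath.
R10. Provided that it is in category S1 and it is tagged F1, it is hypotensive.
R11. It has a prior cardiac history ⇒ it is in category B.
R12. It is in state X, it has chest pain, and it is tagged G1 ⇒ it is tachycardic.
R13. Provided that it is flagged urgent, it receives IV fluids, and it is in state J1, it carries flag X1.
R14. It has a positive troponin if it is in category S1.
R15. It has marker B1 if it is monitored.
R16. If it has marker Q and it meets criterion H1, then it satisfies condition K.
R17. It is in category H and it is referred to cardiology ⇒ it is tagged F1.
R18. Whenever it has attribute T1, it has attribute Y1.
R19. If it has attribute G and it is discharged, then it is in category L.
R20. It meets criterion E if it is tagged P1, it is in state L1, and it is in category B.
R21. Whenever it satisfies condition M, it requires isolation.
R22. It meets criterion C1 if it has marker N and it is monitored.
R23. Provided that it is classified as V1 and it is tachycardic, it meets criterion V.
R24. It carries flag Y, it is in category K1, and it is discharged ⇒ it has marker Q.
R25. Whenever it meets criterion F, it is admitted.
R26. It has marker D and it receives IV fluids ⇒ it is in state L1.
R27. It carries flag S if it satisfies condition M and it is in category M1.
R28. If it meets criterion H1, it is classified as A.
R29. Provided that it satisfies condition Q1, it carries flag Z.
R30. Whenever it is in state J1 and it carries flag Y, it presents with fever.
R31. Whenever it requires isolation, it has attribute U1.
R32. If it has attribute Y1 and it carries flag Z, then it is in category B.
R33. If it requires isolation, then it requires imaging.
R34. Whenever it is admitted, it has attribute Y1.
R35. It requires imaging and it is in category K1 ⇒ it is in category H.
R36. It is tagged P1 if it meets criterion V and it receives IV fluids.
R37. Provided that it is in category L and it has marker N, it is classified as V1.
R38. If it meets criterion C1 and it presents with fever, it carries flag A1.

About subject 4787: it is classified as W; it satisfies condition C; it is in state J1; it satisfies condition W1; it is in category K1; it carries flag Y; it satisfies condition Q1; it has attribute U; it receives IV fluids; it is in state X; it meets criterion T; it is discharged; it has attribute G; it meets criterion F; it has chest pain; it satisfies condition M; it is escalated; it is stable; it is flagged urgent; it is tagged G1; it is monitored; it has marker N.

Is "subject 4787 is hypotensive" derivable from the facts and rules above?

Yes

By R2 (it is escalated): it is tagged J.
By R4 (it is classified as W, it satisfies condition W1): it has marker D.
By R12 (it is in state X, it has chest pain, it is tagged G1): it is tachycardic.
By R13 (it is flagged urgent, it receives IV fluids, it is in state J1): it carries flag X1.
By R15 (it is monitored): it has marker B1.
By R19 (it has attribute G, it is discharged): it is in category L.
By R21 (it satisfies condition M): it requires isolation.
By R22 (it has marker N, it is monitored): it meets criterion C1.
By R24 (it carries flag Y, it is in category K1, it is discharged): it has marker Q.
By R25 (it meets criterion F): it is admitted.
By R26 (it has marker D, it receives IV fluids): it is in state L1.
By R29 (it satisfies condition Q1): it carries flag Z.
By R30 (it is in state J1, it carries flag Y): it presents with fever.
By R33 (it requires isolation): it requires imaging.
By R34 (it is admitted): it has attribute Y1.
By R35 (it requires imaging, it is in category K1): it is in category H.
By R37 (it is in category L, it has marker N): it is classified as V1.
By R38 (it meets criterion C1, it presents with fever): it carries flag A1.
By R3 (it carries flag A1, it has marker B1, it has marker Q): it is referred to cardiology.
By R8 (it is tagged J, it carries flag X1): it meets criterion H1.
By R17 (it is in category H, it is referred to cardiology): it is tagged F1.
By R23 (it is classified as V1, it is tachycardic): it meets criterion V.
By R28 (it meets criterion H1): it is classified as A.
By R32 (it has attribute Y1, it carries flag Z): it is in category B.
By R36 (it meets criterion V, it receives IV fluids): it is tagged P1.
By R20 (it is tagged P1, it is in state L1, it is in category B): it meets criterion E.
By R9 (it meets criterion E): it is short of breath.
By R7 (it is short of breath, it is classified as A): it satisfies condition N1.
By R5 (it satisfies condition N1, it has attribute U): it is in category S1.
By R10 (it is in category S1, it is tagged F1): it is hypotensive.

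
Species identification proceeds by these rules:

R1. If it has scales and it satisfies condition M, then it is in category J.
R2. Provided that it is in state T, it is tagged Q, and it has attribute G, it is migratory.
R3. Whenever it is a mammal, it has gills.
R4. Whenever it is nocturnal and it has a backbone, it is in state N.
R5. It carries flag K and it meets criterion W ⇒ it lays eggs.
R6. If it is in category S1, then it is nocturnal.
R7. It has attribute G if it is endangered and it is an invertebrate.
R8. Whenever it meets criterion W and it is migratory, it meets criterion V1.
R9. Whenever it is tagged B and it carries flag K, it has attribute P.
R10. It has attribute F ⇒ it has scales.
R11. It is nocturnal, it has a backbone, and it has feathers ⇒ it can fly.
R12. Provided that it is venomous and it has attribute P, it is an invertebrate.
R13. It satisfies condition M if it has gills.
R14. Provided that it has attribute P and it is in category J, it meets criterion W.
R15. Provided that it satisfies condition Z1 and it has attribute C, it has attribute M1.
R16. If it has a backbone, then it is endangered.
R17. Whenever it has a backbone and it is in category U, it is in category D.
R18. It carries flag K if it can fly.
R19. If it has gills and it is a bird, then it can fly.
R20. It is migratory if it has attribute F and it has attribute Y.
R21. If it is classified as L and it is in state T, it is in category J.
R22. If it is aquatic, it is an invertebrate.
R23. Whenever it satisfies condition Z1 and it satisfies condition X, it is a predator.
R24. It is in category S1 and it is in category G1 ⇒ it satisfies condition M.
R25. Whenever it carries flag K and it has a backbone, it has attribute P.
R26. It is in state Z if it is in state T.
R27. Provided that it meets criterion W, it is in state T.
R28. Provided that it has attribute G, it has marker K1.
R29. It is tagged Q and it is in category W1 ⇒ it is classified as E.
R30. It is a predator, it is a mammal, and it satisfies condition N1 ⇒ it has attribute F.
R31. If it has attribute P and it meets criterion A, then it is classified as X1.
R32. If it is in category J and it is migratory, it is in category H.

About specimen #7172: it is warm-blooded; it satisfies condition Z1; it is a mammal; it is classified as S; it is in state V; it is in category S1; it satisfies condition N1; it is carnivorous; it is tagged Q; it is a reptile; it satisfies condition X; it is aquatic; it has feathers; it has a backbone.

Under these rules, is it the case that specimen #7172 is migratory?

By R3 (it is a mammal): it has gills.
By R6 (it is in category S1): it is nocturnal.
By R11 (it is nocturnal, it has a backbone, it has feathers): it can fly.
By R13 (it has gills): it satisfies condition M.
By R16 (it has a backbone): it is endangered.
By R18 (it can fly): it carries flag K.
By R22 (it is aquatic): it is an invertebrate.
By R23 (it satisfies condition Z1, it satisfies condition X): it is a predator.
By R25 (it carries flag K, it has a backbone): it has attribute P.
By R30 (it is a predator, it is a mammal, it satisfies condition N1): it has attribute F.
By R7 (it is endangered, it is an invertebrate): it has attribute G.
By R10 (it has attribute F): it has scales.
By R1 (it has scales, it satisfies condition M): it is in category J.
By R14 (it has attribute P, it is in category J): it meets criterion W.
By R27 (it meets criterion W): it is in state T.
By R2 (it is in state T, it is tagged Q, it has attribute G): it is migratory.

Yes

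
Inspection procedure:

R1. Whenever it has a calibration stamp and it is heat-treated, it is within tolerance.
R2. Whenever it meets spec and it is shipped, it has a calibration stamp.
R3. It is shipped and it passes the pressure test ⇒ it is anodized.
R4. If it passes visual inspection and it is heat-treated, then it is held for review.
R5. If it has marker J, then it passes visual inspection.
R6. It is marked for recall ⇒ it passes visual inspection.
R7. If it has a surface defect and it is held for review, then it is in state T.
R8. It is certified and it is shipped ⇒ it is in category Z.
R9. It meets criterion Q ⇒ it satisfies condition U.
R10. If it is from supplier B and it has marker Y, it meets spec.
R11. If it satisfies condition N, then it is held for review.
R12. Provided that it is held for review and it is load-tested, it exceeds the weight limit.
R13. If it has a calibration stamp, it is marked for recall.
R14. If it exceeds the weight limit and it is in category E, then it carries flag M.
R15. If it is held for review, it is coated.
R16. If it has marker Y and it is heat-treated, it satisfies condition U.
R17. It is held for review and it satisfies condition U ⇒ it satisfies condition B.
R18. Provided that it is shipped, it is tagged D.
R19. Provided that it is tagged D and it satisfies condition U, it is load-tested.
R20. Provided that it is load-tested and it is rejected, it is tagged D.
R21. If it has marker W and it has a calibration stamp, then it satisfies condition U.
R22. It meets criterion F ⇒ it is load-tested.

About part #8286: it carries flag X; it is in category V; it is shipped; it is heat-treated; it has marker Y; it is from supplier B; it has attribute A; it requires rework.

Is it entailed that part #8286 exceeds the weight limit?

Yes

By R10 (it is from supplier B, it has marker Y): it meets spec.
By R16 (it has marker Y, it is heat-treated): it satisfies condition U.
By R18 (it is shipped): it is tagged D.
By R19 (it is tagged D, it satisfies condition U): it is load-tested.
By R2 (it meets spec, it is shipped): it has a calibration stamp.
By R13 (it has a calibration stamp): it is marked for recall.
By R6 (it is marked for recall): it passes visual inspection.
By R4 (it passes visual inspection, it is heat-treated): it is held for review.
By R12 (it is held for review, it is load-tested): it exceeds the weight limit.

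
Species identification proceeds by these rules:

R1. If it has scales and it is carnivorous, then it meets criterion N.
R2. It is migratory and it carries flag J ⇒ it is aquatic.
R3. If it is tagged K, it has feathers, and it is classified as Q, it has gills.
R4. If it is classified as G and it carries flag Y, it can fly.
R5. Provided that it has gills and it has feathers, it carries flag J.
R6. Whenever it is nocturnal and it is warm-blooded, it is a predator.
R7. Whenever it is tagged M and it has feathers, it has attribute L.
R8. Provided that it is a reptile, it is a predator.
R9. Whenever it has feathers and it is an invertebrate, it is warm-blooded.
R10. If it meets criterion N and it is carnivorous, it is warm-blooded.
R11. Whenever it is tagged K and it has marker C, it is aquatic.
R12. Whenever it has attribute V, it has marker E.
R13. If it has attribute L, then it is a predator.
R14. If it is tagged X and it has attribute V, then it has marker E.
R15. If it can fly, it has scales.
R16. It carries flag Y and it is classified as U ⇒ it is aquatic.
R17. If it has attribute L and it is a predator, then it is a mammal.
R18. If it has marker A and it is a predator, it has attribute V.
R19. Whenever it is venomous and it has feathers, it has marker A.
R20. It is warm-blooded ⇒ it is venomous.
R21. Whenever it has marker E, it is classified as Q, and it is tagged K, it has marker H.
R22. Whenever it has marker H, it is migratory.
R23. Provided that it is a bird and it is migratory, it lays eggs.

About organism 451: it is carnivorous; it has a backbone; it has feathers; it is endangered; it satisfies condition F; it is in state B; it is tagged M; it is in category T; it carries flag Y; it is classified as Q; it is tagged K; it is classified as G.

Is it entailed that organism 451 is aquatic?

Yes

By R3 (it is tagged K, it has feathers, it is classified as Q): it has gills.
By R4 (it is classified as G, it carries flag Y): it can fly.
By R5 (it has gills, it has feathers): it carries flag J.
By R7 (it is tagged M, it has feathers): it has attribute L.
By R13 (it has attribute L): it is a predator.
By R15 (it can fly): it has scales.
By R1 (it has scales, it is carnivorous): it meets criterion N.
By R10 (it meets criterion N, it is carnivorous): it is warm-blooded.
By R20 (it is warm-blooded): it is venomous.
By R19 (it is venomous, it has feathers): it has marker A.
By R18 (it has marker A, it is a predator): it has attribute V.
By R12 (it has attribute V): it has marker E.
By R21 (it has marker E, it is classified as Q, it is tagged K): it has marker H.
By R22 (it has marker H): it is migratory.
By R2 (it is migratory, it carries flag J): it is aquatic.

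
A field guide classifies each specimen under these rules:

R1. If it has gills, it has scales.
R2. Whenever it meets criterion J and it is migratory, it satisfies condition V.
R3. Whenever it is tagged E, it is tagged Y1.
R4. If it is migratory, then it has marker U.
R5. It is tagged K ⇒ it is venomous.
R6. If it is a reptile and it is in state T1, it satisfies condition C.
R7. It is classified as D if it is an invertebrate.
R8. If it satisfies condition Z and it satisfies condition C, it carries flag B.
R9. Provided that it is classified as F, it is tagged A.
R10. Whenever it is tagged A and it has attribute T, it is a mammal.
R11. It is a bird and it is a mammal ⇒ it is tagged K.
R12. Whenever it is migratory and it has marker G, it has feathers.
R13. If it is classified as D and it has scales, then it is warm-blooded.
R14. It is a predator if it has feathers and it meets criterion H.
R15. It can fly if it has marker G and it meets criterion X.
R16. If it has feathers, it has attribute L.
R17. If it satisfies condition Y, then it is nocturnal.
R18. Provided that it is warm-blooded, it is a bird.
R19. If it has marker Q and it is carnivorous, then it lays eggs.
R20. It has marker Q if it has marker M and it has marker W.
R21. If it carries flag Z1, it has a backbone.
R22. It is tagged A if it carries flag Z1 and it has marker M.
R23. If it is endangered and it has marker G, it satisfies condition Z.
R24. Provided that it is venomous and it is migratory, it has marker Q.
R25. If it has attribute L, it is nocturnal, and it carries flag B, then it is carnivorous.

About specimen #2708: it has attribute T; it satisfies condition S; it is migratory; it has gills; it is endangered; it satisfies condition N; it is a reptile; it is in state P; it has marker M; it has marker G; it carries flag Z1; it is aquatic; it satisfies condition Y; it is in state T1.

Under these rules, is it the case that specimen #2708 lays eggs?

No

Forward chaining from the given facts derives: has scales, has marker U, satisfies condition C, has feathers, has attribute L, is nocturnal, has a backbone, is tagged A, satisfies condition Z, carries flag B, is a mammal, is carnivorous.
The only rule concluding "it lays eggs" is R19, which needs "it has marker Q"; that is never established.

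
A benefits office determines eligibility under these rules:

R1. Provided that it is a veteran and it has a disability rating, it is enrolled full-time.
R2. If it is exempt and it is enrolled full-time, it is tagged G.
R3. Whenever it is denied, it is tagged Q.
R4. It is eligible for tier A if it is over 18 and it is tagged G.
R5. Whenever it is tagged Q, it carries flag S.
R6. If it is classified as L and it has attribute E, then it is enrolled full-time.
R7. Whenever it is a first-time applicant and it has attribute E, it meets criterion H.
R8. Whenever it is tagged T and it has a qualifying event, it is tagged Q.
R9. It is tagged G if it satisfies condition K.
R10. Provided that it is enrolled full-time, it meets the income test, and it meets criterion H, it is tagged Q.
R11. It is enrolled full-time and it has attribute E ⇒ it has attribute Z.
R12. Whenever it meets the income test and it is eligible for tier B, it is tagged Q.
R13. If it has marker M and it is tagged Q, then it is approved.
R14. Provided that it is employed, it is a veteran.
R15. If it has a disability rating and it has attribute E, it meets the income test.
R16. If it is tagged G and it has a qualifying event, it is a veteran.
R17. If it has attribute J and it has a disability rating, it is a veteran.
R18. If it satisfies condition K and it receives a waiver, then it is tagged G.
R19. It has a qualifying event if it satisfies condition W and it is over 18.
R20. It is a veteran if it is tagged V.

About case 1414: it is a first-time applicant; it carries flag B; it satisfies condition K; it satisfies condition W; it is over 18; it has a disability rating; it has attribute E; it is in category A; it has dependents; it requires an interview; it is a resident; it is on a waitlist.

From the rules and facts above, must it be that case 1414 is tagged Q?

Yes

By R7 (it is a first-time applicant, it has attribute E): it meets criterion H.
By R9 (it satisfies condition K): it is tagged G.
By R15 (it has a disability rating, it has attribute E): it meets the income test.
By R19 (it satisfies condition W, it is over 18): it has a qualifying event.
By R16 (it is tagged G, it has a qualifying event): it is a veteran.
By R1 (it is a veteran, it has a disability rating): it is enrolled full-time.
By R10 (it is enrolled full-time, it meets the income test, it meets criterion H): it is tagged Q.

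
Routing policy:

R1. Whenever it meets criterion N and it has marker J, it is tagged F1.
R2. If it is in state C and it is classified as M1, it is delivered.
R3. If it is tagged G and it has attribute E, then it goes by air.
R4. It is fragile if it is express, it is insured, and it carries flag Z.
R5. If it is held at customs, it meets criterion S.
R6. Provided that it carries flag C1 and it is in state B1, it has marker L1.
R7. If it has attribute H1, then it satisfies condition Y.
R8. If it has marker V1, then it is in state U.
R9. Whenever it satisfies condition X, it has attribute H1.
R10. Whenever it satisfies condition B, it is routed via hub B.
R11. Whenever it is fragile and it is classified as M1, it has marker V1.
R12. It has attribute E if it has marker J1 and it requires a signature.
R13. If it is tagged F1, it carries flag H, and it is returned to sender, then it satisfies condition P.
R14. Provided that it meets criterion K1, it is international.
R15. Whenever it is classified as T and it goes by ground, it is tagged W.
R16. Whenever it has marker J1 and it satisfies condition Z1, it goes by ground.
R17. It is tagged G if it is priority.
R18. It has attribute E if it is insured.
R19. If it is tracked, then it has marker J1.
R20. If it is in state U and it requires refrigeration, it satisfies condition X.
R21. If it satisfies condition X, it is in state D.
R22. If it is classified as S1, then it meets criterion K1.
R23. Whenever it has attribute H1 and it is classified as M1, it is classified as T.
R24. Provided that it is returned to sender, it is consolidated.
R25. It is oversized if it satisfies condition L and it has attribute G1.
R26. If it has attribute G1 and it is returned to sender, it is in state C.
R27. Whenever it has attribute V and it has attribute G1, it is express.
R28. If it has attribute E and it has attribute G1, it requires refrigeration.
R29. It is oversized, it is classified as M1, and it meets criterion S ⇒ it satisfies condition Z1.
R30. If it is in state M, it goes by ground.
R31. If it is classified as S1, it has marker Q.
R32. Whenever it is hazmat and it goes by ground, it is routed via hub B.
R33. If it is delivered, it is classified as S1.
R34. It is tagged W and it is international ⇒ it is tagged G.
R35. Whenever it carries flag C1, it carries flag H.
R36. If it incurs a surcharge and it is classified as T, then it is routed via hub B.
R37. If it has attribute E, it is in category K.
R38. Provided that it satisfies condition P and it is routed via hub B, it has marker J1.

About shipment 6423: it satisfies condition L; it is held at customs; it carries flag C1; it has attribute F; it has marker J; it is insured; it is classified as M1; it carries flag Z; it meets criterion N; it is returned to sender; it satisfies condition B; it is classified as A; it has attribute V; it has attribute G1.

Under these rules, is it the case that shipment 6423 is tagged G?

By R1 (it meets criterion N, it has marker J): it is tagged F1.
By R5 (it is held at customs): it meets criterion S.
By R10 (it satisfies condition B): it is routed via hub B.
By R18 (it is insured): it has attribute E.
By R25 (it satisfies condition L, it has attribute G1): it is oversized.
By R26 (it has attribute G1, it is returned to sender): it is in state C.
By R27 (it has attribute V, it has attribute G1): it is express.
By R28 (it has attribute E, it has attribute G1): it requires refrigeration.
By R29 (it is oversized, it is classified as M1, it meets criterion S): it satisfies condition Z1.
By R35 (it carries flag C1): it carries flag H.
By R2 (it is in state C, it is classified as M1): it is delivered.
By R4 (it is express, it is insured, it carries flag Z): it is fragile.
By R11 (it is fragile, it is classified as M1): it has marker V1.
By R13 (it is tagged F1, it carries flag H, it is returned to sender): it satisfies condition P.
By R33 (it is delivered): it is classified as S1.
By R38 (it satisfies condition P, it is routed via hub B): it has marker J1.
By R8 (it has marker V1): it is in state U.
By R16 (it has marker J1, it satisfies condition Z1): it goes by ground.
By R20 (it is in state U, it requires refrigeration): it satisfies condition X.
By R22 (it is classified as S1): it meets criterion K1.
By R9 (it satisfies condition X): it has attribute H1.
By R14 (it meets criterion K1): it is international.
By R23 (it has attribute H1, it is classified as M1): it is classified as T.
By R15 (it is classified as T, it goes by ground): it is tagged W.
By R34 (it is tagged W, it is international): it is tagged G.

Yes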